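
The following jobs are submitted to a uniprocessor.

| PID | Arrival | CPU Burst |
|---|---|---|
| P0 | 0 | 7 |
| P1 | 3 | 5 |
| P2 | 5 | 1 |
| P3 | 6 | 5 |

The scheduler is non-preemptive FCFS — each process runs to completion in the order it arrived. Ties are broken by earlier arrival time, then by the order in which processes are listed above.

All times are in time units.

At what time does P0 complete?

7

Gantt: | P0 0-7 | P1 7-12 | P2 12-13 | P3 13-18 |
Completion: P0=7  P1=12  P2=13  P3=18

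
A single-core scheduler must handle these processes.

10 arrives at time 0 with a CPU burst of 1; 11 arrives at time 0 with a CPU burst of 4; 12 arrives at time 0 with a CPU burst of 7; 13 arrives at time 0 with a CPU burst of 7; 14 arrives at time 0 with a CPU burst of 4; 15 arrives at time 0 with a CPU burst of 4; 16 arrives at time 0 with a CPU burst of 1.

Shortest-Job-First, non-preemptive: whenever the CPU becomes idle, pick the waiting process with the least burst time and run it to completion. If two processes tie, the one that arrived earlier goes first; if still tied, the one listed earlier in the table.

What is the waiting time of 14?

Timeline: | 10 0-1 | 16 1-2 | 11 2-6 | 14 6-10 | 15 10-14 | 12 14-21 | 13 21-28 |
Completion: 10=1  11=6  12=21  13=28  14=10  15=14  16=2
Turnaround (C−A): 10=1  11=6  12=21  13=28  14=10  15=14  16=2
Waiting(14) = turnaround − burst = 10 − 4 = 6

6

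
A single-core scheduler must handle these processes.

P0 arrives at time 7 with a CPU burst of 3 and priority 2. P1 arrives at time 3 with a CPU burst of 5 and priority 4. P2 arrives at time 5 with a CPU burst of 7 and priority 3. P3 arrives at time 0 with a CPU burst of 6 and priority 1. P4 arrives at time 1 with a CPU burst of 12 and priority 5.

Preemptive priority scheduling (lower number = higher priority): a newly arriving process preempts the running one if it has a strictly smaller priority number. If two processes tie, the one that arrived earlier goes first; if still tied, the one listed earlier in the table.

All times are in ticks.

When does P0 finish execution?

10

Timeline: | P3 0-6 | P2 6-7 | P0 7-10 | P2 10-16 | P1 16-21 | P4 21-33 |
Completion: P0=10  P1=21  P2=16  P3=6  P4=33
Turnaround (C−A): P0=3  P1=18  P2=11  P3=6  P4=32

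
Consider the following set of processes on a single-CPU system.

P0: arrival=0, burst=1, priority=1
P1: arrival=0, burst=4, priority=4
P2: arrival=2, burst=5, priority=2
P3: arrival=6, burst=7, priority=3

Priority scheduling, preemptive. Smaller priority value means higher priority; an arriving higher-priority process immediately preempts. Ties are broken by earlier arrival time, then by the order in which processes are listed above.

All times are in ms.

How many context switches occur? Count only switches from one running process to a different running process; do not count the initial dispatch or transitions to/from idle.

4

Timeline: | P0 0-1 | P1 1-2 | P2 2-7 | P3 7-14 | P1 14-17 |
Completion: P0=1  P1=17  P2=7  P3=14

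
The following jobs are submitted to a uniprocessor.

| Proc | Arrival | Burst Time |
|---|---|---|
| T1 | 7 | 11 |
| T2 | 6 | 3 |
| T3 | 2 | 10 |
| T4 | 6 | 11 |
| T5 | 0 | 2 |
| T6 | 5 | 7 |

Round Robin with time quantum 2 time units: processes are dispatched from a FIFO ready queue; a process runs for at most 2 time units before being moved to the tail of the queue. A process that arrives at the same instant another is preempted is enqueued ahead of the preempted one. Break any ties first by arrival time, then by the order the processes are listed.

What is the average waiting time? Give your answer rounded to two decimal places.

Schedule: | T5 0-2 | T3 2-6 | T6 6-8 | T2 8-10 | T4 10-12 | T3 12-14 | T1 14-16 | T6 16-18 | T2 18-19 | T4 19-21 | T3 21-23 | T1 23-25 | T6 25-27 | T4 27-29 | T3 29-31 | T1 31-33 | T6 33-34 | T4 34-36 | T1 36-38 | T4 38-40 | T1 40-42 | T4 42-43 | T1 43-44 |
Completion: T1=44  T2=19  T3=31  T4=43  T5=2  T6=34
Turnaround (C−A): T1=37  T2=13  T3=29  T4=37  T5=2  T6=29
Waiting times: T1=26, T2=10, T3=19, T4=26, T5=0, T6=22
Average waiting = (26+10+19+26+0+22) / 6 = 103/6 = 17.17

17.17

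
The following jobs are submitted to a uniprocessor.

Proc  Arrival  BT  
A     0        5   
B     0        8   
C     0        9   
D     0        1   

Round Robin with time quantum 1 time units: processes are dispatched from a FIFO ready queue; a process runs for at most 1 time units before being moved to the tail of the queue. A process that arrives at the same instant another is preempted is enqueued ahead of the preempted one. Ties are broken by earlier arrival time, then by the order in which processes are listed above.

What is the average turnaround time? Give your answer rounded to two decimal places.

15.50

Schedule: | A 0-1 | B 1-2 | C 2-3 | D 3-4 | A 4-5 | B 5-6 | C 6-7 | A 7-8 | B 8-9 | C 9-10 | A 10-11 | B 11-12 | C 12-13 | A 13-14 | B 14-15 | C 15-16 | B 16-17 | C 17-18 | B 18-19 | C 19-20 | B 20-21 | C 21-23 |
Completion: A=14  B=21  C=23  D=4
Turnaround (C−A): A=14  B=21  C=23  D=4
Turnaround times: A=14, B=21, C=23, D=4
Average turnaround = (14+21+23+4) / 4 = 62/4 = 15.50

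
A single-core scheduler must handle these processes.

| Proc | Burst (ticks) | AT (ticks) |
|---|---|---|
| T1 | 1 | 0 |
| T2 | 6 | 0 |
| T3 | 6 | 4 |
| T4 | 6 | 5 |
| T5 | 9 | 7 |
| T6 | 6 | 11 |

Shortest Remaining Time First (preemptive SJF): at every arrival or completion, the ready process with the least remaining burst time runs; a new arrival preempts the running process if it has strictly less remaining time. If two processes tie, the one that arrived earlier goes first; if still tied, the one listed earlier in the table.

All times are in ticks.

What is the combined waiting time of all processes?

Timeline: | T1 0-1 | T2 1-7 | T3 7-13 | T4 13-19 | T6 19-25 | T5 25-34 |
Completion: T1=1  T2=7  T3=13  T4=19  T5=34  T6=25
Turnaround (C−A): T1=1  T2=7  T3=9  T4=14  T5=27  T6=14
Waiting = turnaround − burst: T1=0, T2=1, T3=3, T4=8, T5=18, T6=8
Total waiting = 0 + 1 + 3 + 8 + 18 + 8 = 38

38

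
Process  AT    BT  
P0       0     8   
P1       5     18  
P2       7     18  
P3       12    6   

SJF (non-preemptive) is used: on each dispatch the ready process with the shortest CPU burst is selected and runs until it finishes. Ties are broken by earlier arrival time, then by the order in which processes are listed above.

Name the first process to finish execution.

Gantt: | P0 0-8 | P1 8-26 | P3 26-32 | P2 32-50 |
Completion: P0=8  P1=26  P2=50  P3=32
Turnaround (C−A): P0=8  P1=21  P2=43  P3=20
Finish order: P0 → P1 → P3 → P2

P0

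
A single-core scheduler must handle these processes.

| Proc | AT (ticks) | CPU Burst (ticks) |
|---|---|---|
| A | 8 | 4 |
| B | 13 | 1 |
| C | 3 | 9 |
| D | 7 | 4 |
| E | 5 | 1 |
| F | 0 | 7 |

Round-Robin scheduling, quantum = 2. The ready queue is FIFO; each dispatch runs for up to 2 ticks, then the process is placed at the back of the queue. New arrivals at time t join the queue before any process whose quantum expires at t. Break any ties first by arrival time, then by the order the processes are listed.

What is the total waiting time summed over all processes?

Gantt: | F 0-4 | C 4-6 | F 6-8 | E 8-9 | C 9-11 | D 11-13 | A 13-15 | F 15-16 | C 16-18 | B 18-19 | D 19-21 | A 21-23 | C 23-26 |
Completion: A=23  B=19  C=26  D=21  E=9  F=16
Waiting = turnaround − burst: A=11, B=5, C=14, D=10, E=3, F=9
Total waiting = 11 + 5 + 14 + 10 + 3 + 9 = 52

52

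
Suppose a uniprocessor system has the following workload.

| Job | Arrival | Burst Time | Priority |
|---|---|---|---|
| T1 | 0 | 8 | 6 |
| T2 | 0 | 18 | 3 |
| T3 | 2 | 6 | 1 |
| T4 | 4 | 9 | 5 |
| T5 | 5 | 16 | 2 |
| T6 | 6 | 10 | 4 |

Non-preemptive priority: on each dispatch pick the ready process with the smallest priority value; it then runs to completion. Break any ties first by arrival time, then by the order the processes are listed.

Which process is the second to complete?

Gantt: | T2 0-18 | T3 18-24 | T5 24-40 | T6 40-50 | T4 50-59 | T1 59-67 |
Completion: T1=67  T2=18  T3=24  T4=59  T5=40  T6=50
Turnaround (C−A): T1=67  T2=18  T3=22  T4=55  T5=35  T6=44
Finish order: T2 → T3 → T5 → T6 → T4 → T1

T3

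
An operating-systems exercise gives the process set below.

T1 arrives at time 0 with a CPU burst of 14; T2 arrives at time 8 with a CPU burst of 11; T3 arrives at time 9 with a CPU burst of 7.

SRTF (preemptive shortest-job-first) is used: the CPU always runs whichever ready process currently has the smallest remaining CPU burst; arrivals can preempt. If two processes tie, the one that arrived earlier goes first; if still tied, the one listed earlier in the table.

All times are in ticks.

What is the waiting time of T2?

13

Schedule: | T1 0-14 | T3 14-21 | T2 21-32 |
Completion: T1=14  T2=32  T3=21
Turnaround (C−A): T1=14  T2=24  T3=12
Waiting(T2) = turnaround − burst = 24 − 11 = 13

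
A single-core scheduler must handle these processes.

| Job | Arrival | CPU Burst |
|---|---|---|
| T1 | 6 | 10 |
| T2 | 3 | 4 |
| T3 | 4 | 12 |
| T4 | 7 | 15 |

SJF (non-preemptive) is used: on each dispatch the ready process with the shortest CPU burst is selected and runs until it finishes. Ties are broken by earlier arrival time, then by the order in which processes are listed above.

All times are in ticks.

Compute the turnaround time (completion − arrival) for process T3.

25

Schedule: | idle 0-3 | T2 3-7 | T1 7-17 | T3 17-29 | T4 29-44 |
Completion: T1=17  T2=7  T3=29  T4=44
Turnaround (C−A): T1=11  T2=4  T3=25  T4=37
Turnaround(T3) = completion − arrival = 29 − 4 = 25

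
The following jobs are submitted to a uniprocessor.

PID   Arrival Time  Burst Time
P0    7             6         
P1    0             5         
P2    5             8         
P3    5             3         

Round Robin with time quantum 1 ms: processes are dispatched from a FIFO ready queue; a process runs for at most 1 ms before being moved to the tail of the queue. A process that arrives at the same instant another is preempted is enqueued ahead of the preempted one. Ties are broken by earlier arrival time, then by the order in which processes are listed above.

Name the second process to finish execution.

P3

Schedule: | P1 0-5 | P2 5-6 | P3 6-7 | P2 7-8 | P0 8-9 | P3 9-10 | P2 10-11 | P0 11-12 | P3 12-13 | P2 13-14 | P0 14-15 | P2 15-16 | P0 16-17 | P2 17-18 | P0 18-19 | P2 19-20 | P0 20-21 | P2 21-22 |
Completion: P0=21  P1=5  P2=22  P3=13
Turnaround (C−A): P0=14  P1=5  P2=17  P3=8
Finish order: P1 → P3 → P0 → P2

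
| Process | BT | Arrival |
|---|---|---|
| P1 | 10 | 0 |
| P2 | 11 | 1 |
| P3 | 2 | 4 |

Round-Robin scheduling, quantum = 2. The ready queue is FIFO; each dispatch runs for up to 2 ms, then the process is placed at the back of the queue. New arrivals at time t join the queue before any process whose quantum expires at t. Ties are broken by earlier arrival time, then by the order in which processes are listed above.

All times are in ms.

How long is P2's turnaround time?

22

Timeline: | P1 0-2 | P2 2-4 | P1 4-6 | P3 6-8 | P2 8-10 | P1 10-12 | P2 12-14 | P1 14-16 | P2 16-18 | P1 18-20 | P2 20-23 |
Completion: P1=20  P2=23  P3=8
Turnaround (C−A): P1=20  P2=22  P3=4
Turnaround(P2) = completion − arrival = 23 − 1 = 22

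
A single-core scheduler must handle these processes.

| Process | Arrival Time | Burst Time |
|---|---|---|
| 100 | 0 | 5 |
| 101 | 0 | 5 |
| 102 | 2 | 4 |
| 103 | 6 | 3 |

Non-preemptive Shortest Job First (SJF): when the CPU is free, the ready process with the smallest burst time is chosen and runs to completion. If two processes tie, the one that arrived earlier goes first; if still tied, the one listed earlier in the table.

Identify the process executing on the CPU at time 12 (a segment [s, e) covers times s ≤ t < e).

101

Schedule: | 100 0-5 | 102 5-9 | 103 9-12 | 101 12-17 |
Completion: 100=5  101=17  102=9  103=12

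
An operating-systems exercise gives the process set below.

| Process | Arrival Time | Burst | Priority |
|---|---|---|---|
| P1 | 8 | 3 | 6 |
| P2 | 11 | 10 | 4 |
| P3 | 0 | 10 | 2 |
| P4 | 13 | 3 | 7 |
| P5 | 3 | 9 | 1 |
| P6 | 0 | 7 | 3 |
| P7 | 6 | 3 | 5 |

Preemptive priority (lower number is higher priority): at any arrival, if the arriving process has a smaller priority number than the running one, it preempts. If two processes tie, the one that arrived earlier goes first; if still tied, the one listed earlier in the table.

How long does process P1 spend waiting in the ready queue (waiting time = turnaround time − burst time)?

Gantt: | P3 0-3 | P5 3-12 | P3 12-19 | P6 19-26 | P2 26-36 | P7 36-39 | P1 39-42 | P4 42-45 |
Completion: P1=42  P2=36  P3=19  P4=45  P5=12  P6=26  P7=39
Waiting(P1) = turnaround − burst = 34 − 3 = 31

31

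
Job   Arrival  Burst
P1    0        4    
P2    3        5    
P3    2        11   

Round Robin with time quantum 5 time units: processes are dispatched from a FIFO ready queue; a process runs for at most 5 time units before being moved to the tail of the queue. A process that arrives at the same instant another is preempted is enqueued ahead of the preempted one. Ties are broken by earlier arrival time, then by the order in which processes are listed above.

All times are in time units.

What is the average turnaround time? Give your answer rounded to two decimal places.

Gantt: | P1 0-4 | P3 4-9 | P2 9-14 | P3 14-20 |
Completion: P1=4  P2=14  P3=20
Turnaround times: P1=4, P2=11, P3=18
Average turnaround = (4+11+18) / 3 = 33/3 = 11.00

11.00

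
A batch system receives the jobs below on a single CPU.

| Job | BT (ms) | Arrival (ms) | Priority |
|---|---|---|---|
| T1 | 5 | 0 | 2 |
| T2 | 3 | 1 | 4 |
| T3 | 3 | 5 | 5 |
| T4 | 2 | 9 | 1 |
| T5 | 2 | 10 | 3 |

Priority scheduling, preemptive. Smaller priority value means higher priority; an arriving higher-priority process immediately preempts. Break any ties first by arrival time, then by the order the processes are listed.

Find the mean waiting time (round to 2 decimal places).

Schedule: | T1 0-5 | T2 5-8 | T3 8-9 | T4 9-11 | T5 11-13 | T3 13-15 |
Completion: T1=5  T2=8  T3=15  T4=11  T5=13
Turnaround (C−A): T1=5  T2=7  T3=10  T4=2  T5=3
Waiting times: T1=0, T2=4, T3=7, T4=0, T5=1
Average waiting = (0+4+7+0+1) / 5 = 12/5 = 2.40

2.40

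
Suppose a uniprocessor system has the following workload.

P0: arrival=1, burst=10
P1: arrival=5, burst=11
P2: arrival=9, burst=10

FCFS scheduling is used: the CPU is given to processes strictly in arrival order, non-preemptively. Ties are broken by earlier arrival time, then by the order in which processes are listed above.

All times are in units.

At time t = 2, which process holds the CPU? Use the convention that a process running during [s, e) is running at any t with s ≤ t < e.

Schedule: | idle 0-1 | P0 1-11 | P1 11-22 | P2 22-32 |
Completion: P0=11  P1=22  P2=32

P0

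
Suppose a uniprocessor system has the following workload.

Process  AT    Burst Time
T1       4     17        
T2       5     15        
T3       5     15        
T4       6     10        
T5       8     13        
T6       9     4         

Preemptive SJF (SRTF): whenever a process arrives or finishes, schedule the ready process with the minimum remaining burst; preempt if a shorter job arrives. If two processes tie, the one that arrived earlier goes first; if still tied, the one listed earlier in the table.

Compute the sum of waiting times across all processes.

Timeline: | idle 0-4 | T1 4-5 | T2 5-6 | T4 6-9 | T6 9-13 | T4 13-20 | T5 20-33 | T2 33-47 | T3 47-62 | T1 62-78 |
Completion: T1=78  T2=47  T3=62  T4=20  T5=33  T6=13
Turnaround (C−A): T1=74  T2=42  T3=57  T4=14  T5=25  T6=4
Waiting = turnaround − burst: T1=57, T2=27, T3=42, T4=4, T5=12, T6=0
Total waiting = 57 + 27 + 42 + 4 + 12 + 0 = 142

142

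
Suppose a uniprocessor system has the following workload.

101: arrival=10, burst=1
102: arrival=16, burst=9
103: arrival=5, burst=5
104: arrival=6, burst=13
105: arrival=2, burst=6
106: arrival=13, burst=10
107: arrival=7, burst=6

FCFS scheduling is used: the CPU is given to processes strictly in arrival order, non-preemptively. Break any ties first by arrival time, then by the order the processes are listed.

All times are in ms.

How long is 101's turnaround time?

Gantt: | idle 0-2 | 105 2-8 | 103 8-13 | 104 13-26 | 107 26-32 | 101 32-33 | 106 33-43 | 102 43-52 |
Completion: 101=33  102=52  103=13  104=26  105=8  106=43  107=32
Turnaround (C−A): 101=23  102=36  103=8  104=20  105=6  106=30  107=25
Turnaround(101) = completion − arrival = 33 − 10 = 23

23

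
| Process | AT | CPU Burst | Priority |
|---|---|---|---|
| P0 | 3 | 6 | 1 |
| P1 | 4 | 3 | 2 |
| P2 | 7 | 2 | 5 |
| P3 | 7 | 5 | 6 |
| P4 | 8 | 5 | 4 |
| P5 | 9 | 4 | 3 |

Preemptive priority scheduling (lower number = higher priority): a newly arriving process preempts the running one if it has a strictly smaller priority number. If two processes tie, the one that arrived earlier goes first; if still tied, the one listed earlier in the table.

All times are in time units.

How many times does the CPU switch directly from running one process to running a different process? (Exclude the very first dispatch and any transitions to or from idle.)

Gantt: | idle 0-3 | P0 3-9 | P1 9-12 | P5 12-16 | P4 16-21 | P2 21-23 | P3 23-28 |
Completion: P0=9  P1=12  P2=23  P3=28  P4=21  P5=16
Turnaround (C−A): P0=6  P1=8  P2=16  P3=21  P4=13  P5=7

5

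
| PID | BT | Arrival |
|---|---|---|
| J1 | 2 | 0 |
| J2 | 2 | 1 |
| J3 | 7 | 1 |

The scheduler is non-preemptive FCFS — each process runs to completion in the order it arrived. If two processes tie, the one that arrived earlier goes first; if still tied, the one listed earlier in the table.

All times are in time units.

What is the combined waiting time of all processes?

Timeline: | J1 0-2 | J2 2-4 | J3 4-11 |
Completion: J1=2  J2=4  J3=11
Turnaround (C−A): J1=2  J2=3  J3=10
Waiting = turnaround − burst: J1=0, J2=1, J3=3
Total waiting = 0 + 1 + 3 = 4

4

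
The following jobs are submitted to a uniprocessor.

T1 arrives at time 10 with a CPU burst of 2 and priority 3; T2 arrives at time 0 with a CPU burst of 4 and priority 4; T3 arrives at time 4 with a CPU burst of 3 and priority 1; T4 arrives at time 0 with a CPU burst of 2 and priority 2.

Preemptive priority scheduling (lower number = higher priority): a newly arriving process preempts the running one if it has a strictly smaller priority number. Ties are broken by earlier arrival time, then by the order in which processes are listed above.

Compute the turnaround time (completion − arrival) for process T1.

Gantt: | T4 0-2 | T2 2-4 | T3 4-7 | T2 7-9 | idle 9-10 | T1 10-12 |
Completion: T1=12  T2=9  T3=7  T4=2
Turnaround (C−A): T1=2  T2=9  T3=3  T4=2
Turnaround(T1) = completion − arrival = 12 − 10 = 2

2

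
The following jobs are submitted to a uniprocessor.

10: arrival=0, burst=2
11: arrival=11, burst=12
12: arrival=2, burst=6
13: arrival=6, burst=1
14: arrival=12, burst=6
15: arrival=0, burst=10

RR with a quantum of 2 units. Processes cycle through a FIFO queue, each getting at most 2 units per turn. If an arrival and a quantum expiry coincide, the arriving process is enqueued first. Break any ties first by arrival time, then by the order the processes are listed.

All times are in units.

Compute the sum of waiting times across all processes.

Timeline: | 10 0-2 | 15 2-4 | 12 4-6 | 15 6-8 | 13 8-9 | 12 9-11 | 15 11-13 | 11 13-15 | 12 15-17 | 14 17-19 | 15 19-21 | 11 21-23 | 14 23-25 | 15 25-27 | 11 27-29 | 14 29-31 | 11 31-37 |
Completion: 10=2  11=37  12=17  13=9  14=31  15=27
Waiting = turnaround − burst: 10=0, 11=14, 12=9, 13=2, 14=13, 15=17
Total waiting = 0 + 14 + 9 + 2 + 13 + 17 = 55

55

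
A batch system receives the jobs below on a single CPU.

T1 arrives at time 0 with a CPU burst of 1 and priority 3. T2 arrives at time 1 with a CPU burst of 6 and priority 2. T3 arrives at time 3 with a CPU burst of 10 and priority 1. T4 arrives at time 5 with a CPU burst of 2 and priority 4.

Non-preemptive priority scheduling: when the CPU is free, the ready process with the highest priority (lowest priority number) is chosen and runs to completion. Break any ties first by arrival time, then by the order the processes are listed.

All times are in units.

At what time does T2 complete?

7

Gantt: | T1 0-1 | T2 1-7 | T3 7-17 | T4 17-19 |
Completion: T1=1  T2=7  T3=17  T4=19
Turnaround (C−A): T1=1  T2=6  T3=14  T4=14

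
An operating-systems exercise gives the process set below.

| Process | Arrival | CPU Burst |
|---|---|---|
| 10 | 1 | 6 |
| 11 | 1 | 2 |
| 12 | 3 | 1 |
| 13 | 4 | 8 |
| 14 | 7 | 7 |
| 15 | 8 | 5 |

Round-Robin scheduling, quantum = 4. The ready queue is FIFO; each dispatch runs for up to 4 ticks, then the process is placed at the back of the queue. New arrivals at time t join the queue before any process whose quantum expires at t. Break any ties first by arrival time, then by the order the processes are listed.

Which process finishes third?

Timeline: | idle 0-1 | 10 1-5 | 11 5-7 | 12 7-8 | 13 8-12 | 10 12-14 | 14 14-18 | 15 18-22 | 13 22-26 | 14 26-29 | 15 29-30 |
Completion: 10=14  11=7  12=8  13=26  14=29  15=30
Finish order: 11 → 12 → 10 → 13 → 14 → 15

10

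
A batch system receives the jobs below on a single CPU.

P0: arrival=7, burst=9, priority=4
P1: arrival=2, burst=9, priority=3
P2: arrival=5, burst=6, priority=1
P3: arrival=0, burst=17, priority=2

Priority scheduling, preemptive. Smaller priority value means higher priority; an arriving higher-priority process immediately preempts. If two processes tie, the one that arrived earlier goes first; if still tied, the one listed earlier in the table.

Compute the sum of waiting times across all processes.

52

Schedule: | P3 0-5 | P2 5-11 | P3 11-23 | P1 23-32 | P0 32-41 |
Completion: P0=41  P1=32  P2=11  P3=23
Turnaround (C−A): P0=34  P1=30  P2=6  P3=23
Waiting = turnaround − burst: P0=25, P1=21, P2=0, P3=6
Total waiting = 25 + 21 + 0 + 6 = 52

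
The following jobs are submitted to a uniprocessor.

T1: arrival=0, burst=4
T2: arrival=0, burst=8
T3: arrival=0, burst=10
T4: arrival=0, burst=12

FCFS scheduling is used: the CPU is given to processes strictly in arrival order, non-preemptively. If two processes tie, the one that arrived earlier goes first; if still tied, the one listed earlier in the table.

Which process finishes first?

Gantt: | T1 0-4 | T2 4-12 | T3 12-22 | T4 22-34 |
Completion: T1=4  T2=12  T3=22  T4=34
Turnaround (C−A): T1=4  T2=12  T3=22  T4=34
Finish order: T1 → T2 → T3 → T4

T1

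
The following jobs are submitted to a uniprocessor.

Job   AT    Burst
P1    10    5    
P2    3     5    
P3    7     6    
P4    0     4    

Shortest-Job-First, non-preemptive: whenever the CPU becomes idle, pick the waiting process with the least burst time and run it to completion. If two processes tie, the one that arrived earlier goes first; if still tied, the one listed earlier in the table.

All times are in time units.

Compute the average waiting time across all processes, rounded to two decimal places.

2.00

Gantt: | P4 0-4 | P2 4-9 | P3 9-15 | P1 15-20 |
Completion: P1=20  P2=9  P3=15  P4=4
Turnaround (C−A): P1=10  P2=6  P3=8  P4=4
Waiting times: P1=5, P2=1, P3=2, P4=0
Average waiting = (5+1+2+0) / 4 = 8/4 = 2.00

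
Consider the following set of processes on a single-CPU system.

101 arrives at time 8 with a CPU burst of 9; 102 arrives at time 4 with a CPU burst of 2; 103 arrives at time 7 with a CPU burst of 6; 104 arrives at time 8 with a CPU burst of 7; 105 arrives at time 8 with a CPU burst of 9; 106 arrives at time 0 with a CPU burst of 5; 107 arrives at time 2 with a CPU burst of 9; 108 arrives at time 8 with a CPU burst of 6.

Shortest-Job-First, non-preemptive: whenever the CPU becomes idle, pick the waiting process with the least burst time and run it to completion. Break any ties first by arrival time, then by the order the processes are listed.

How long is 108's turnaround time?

11

Schedule: | 106 0-5 | 102 5-7 | 103 7-13 | 108 13-19 | 104 19-26 | 107 26-35 | 101 35-44 | 105 44-53 |
Completion: 101=44  102=7  103=13  104=26  105=53  106=5  107=35  108=19
Turnaround (C−A): 101=36  102=3  103=6  104=18  105=45  106=5  107=33  108=11
Turnaround(108) = completion − arrival = 19 − 8 = 11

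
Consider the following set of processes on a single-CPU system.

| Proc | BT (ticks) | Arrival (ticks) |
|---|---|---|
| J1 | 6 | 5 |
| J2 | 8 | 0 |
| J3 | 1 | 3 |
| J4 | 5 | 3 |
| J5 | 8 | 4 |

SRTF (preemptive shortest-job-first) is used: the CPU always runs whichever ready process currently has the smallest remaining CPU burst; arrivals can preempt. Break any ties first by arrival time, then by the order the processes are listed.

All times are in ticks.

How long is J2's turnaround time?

Schedule: | J2 0-3 | J3 3-4 | J2 4-9 | J4 9-14 | J1 14-20 | J5 20-28 |
Completion: J1=20  J2=9  J3=4  J4=14  J5=28
Turnaround(J2) = completion − arrival = 9 − 0 = 9

9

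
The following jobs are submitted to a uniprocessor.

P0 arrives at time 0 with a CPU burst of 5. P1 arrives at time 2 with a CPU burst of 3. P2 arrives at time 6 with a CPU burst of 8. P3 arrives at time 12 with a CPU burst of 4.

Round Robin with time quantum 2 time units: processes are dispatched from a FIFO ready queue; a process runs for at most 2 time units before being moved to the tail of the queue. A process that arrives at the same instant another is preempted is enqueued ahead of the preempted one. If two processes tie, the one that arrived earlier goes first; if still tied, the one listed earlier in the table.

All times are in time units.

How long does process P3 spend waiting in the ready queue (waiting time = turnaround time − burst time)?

2

Timeline: | P0 0-2 | P1 2-4 | P0 4-6 | P1 6-7 | P2 7-9 | P0 9-10 | P2 10-12 | P3 12-14 | P2 14-16 | P3 16-18 | P2 18-20 |
Completion: P0=10  P1=7  P2=20  P3=18
Turnaround (C−A): P0=10  P1=5  P2=14  P3=6
Waiting(P3) = turnaround − burst = 6 − 4 = 2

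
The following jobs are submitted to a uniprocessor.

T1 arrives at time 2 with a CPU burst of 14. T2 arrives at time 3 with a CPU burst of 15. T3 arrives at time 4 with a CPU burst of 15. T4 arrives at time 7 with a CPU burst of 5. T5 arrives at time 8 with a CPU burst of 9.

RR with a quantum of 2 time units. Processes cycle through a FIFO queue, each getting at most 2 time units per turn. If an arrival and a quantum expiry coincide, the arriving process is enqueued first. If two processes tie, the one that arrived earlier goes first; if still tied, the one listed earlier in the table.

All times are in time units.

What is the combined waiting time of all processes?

174

Timeline: | idle 0-2 | T1 2-4 | T2 4-6 | T3 6-8 | T1 8-10 | T2 10-12 | T4 12-14 | T5 14-16 | T3 16-18 | T1 18-20 | T2 20-22 | T4 22-24 | T5 24-26 | T3 26-28 | T1 28-30 | T2 30-32 | T4 32-33 | T5 33-35 | T3 35-37 | T1 37-39 | T2 39-41 | T5 41-43 | T3 43-45 | T1 45-47 | T2 47-49 | T5 49-50 | T3 50-52 | T1 52-54 | T2 54-56 | T3 56-58 | T2 58-59 | T3 59-60 |
Completion: T1=54  T2=59  T3=60  T4=33  T5=50
Waiting = turnaround − burst: T1=38, T2=41, T3=41, T4=21, T5=33
Total waiting = 38 + 41 + 41 + 21 + 33 = 174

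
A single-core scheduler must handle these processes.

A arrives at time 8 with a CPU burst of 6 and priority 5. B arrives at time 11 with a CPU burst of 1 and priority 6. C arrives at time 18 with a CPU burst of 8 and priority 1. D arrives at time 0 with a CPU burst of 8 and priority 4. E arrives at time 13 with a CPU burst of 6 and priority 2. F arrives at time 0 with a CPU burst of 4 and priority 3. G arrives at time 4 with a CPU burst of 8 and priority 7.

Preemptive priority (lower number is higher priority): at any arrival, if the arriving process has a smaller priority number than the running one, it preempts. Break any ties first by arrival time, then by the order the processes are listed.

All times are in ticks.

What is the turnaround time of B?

Schedule: | F 0-4 | D 4-12 | A 12-13 | E 13-18 | C 18-26 | E 26-27 | A 27-32 | B 32-33 | G 33-41 |
Completion: A=32  B=33  C=26  D=12  E=27  F=4  G=41
Turnaround (C−A): A=24  B=22  C=8  D=12  E=14  F=4  G=37
Turnaround(B) = completion − arrival = 33 − 11 = 22

22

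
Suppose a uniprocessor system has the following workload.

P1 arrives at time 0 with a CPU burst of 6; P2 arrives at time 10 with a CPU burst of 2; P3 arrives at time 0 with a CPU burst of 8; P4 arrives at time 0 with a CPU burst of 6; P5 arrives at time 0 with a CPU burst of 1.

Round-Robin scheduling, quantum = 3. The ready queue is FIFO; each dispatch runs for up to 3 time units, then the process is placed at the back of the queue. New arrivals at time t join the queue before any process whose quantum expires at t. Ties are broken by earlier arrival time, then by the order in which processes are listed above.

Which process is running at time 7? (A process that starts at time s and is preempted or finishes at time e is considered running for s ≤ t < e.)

P4

Timeline: | P1 0-3 | P3 3-6 | P4 6-9 | P5 9-10 | P1 10-13 | P3 13-16 | P4 16-19 | P2 19-21 | P3 21-23 |
Completion: P1=13  P2=21  P3=23  P4=19  P5=10
Turnaround (C−A): P1=13  P2=11  P3=23  P4=19  P5=10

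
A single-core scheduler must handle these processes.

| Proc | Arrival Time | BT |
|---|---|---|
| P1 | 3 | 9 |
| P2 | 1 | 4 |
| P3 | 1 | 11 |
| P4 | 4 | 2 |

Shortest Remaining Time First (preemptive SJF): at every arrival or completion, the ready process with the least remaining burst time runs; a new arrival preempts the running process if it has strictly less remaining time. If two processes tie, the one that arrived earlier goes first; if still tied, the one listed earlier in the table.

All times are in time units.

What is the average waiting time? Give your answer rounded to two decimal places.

Gantt: | idle 0-1 | P2 1-5 | P4 5-7 | P1 7-16 | P3 16-27 |
Completion: P1=16  P2=5  P3=27  P4=7
Turnaround (C−A): P1=13  P2=4  P3=26  P4=3
Waiting times: P1=4, P2=0, P3=15, P4=1
Average waiting = (4+0+15+1) / 4 = 20/4 = 5.00

5.00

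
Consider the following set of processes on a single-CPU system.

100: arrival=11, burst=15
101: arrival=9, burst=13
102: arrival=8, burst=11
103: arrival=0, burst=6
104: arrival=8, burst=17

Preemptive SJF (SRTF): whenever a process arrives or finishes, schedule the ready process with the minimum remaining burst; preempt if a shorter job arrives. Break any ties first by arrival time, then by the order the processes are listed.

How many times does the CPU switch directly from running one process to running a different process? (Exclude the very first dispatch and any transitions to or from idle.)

Timeline: | 103 0-6 | idle 6-8 | 102 8-19 | 101 19-32 | 100 32-47 | 104 47-64 |
Completion: 100=47  101=32  102=19  103=6  104=64
Turnaround (C−A): 100=36  101=23  102=11  103=6  104=56

3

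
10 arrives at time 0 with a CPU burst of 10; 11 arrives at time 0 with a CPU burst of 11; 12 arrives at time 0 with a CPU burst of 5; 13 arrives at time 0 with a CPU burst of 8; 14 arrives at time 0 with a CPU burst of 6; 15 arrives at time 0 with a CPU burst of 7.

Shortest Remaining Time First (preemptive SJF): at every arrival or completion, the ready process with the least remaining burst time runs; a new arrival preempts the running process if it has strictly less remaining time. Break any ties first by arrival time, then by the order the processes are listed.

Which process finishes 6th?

Schedule: | 12 0-5 | 14 5-11 | 15 11-18 | 13 18-26 | 10 26-36 | 11 36-47 |
Completion: 10=36  11=47  12=5  13=26  14=11  15=18
Turnaround (C−A): 10=36  11=47  12=5  13=26  14=11  15=18
Finish order: 12 → 14 → 15 → 13 → 10 → 11

11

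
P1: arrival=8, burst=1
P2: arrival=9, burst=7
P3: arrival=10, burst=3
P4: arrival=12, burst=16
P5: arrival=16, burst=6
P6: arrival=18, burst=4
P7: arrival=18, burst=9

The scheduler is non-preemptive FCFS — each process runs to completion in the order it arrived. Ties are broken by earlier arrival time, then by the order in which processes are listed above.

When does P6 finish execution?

Timeline: | idle 0-8 | P1 8-9 | P2 9-16 | P3 16-19 | P4 19-35 | P5 35-41 | P6 41-45 | P7 45-54 |
Completion: P1=9  P2=16  P3=19  P4=35  P5=41  P6=45  P7=54
Turnaround (C−A): P1=1  P2=7  P3=9  P4=23  P5=25  P6=27  P7=36

45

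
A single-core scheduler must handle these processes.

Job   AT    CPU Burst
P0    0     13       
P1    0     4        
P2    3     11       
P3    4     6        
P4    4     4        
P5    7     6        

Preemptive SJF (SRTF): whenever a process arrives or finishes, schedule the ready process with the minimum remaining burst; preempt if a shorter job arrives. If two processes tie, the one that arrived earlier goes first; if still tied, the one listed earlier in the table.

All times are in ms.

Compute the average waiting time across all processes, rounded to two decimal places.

Schedule: | P1 0-4 | P4 4-8 | P3 8-14 | P5 14-20 | P2 20-31 | P0 31-44 |
Completion: P0=44  P1=4  P2=31  P3=14  P4=8  P5=20
Turnaround (C−A): P0=44  P1=4  P2=28  P3=10  P4=4  P5=13
Waiting times: P0=31, P1=0, P2=17, P3=4, P4=0, P5=7
Average waiting = (31+0+17+4+0+7) / 6 = 59/6 = 9.83

9.83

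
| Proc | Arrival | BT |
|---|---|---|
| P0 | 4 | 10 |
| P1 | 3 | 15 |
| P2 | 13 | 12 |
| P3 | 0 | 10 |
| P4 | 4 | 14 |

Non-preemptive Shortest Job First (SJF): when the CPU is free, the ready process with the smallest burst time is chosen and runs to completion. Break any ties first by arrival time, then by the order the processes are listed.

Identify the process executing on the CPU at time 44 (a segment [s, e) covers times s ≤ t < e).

Schedule: | P3 0-10 | P0 10-20 | P2 20-32 | P4 32-46 | P1 46-61 |
Completion: P0=20  P1=61  P2=32  P3=10  P4=46
Turnaround (C−A): P0=16  P1=58  P2=19  P3=10  P4=42

P4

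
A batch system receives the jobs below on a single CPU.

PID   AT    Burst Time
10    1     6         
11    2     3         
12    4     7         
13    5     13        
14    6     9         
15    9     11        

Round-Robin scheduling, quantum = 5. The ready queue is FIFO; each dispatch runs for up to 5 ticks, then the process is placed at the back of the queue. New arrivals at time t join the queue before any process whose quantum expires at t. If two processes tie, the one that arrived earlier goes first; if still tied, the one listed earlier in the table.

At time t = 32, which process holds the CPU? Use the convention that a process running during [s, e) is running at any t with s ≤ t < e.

13

Schedule: | idle 0-1 | 10 1-6 | 11 6-9 | 12 9-14 | 13 14-19 | 14 19-24 | 10 24-25 | 15 25-30 | 12 30-32 | 13 32-37 | 14 37-41 | 15 41-46 | 13 46-49 | 15 49-50 |
Completion: 10=25  11=9  12=32  13=49  14=41  15=50
Turnaround (C−A): 10=24  11=7  12=28  13=44  14=35  15=41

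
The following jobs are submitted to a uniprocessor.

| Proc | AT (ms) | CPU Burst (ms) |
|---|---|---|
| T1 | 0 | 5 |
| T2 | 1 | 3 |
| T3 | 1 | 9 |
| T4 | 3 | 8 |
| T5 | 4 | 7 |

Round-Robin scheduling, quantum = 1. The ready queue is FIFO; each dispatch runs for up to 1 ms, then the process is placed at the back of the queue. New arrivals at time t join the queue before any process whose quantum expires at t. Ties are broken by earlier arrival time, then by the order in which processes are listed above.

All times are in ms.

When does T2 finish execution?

10

Schedule: | T1 0-1 | T2 1-2 | T3 2-3 | T1 3-4 | T2 4-5 | T4 5-6 | T3 6-7 | T5 7-8 | T1 8-9 | T2 9-10 | T4 10-11 | T3 11-12 | T5 12-13 | T1 13-14 | T4 14-15 | T3 15-16 | T5 16-17 | T1 17-18 | T4 18-19 | T3 19-20 | T5 20-21 | T4 21-22 | T3 22-23 | T5 23-24 | T4 24-25 | T3 25-26 | T5 26-27 | T4 27-28 | T3 28-29 | T5 29-30 | T4 30-31 | T3 31-32 |
Completion: T1=18  T2=10  T3=32  T4=31  T5=30
Turnaround (C−A): T1=18  T2=9  T3=31  T4=28  T5=26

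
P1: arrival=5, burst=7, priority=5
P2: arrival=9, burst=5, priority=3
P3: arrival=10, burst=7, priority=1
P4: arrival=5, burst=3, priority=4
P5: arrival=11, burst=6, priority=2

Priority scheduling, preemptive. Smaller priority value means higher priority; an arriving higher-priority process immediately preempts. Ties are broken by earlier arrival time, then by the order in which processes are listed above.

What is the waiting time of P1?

Timeline: | idle 0-5 | P4 5-8 | P1 8-9 | P2 9-10 | P3 10-17 | P5 17-23 | P2 23-27 | P1 27-33 |
Completion: P1=33  P2=27  P3=17  P4=8  P5=23
Turnaround (C−A): P1=28  P2=18  P3=7  P4=3  P5=12
Waiting(P1) = turnaround − burst = 28 − 7 = 21

21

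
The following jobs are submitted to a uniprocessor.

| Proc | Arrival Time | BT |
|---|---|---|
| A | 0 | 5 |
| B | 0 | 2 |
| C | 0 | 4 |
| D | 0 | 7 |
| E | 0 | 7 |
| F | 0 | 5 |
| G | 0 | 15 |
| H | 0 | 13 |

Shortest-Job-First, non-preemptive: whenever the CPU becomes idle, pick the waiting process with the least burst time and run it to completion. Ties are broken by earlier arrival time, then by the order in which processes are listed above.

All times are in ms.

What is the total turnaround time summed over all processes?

Gantt: | B 0-2 | C 2-6 | A 6-11 | F 11-16 | D 16-23 | E 23-30 | H 30-43 | G 43-58 |
Completion: A=11  B=2  C=6  D=23  E=30  F=16  G=58  H=43
Turnaround = completion − arrival: A=11, B=2, C=6, D=23, E=30, F=16, G=58, H=43
Total turnaround = 11 + 2 + 6 + 23 + 30 + 16 + 58 + 43 = 189

189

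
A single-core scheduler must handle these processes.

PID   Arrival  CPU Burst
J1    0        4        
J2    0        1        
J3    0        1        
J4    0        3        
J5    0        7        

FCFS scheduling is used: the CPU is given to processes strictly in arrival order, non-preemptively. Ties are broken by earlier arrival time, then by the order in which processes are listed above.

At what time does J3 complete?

6

Timeline: | J1 0-4 | J2 4-5 | J3 5-6 | J4 6-9 | J5 9-16 |
Completion: J1=4  J2=5  J3=6  J4=9  J5=16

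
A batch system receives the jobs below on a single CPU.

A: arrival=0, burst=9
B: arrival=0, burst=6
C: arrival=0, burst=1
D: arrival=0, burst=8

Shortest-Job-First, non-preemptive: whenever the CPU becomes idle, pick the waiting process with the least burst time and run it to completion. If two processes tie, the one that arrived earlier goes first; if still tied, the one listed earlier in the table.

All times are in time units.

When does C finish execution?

Gantt: | C 0-1 | B 1-7 | D 7-15 | A 15-24 |
Completion: A=24  B=7  C=1  D=15
Turnaround (C−A): A=24  B=7  C=1  D=15

1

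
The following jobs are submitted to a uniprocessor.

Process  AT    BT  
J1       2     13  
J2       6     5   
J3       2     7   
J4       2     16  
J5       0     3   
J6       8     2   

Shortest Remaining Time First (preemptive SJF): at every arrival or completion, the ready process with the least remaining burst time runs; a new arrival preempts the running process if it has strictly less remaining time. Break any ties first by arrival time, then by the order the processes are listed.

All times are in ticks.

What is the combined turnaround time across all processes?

Gantt: | J5 0-3 | J3 3-10 | J6 10-12 | J2 12-17 | J1 17-30 | J4 30-46 |
Completion: J1=30  J2=17  J3=10  J4=46  J5=3  J6=12
Turnaround (C−A): J1=28  J2=11  J3=8  J4=44  J5=3  J6=4
Turnaround = completion − arrival: J1=28, J2=11, J3=8, J4=44, J5=3, J6=4
Total turnaround = 28 + 11 + 8 + 44 + 3 + 4 = 98

98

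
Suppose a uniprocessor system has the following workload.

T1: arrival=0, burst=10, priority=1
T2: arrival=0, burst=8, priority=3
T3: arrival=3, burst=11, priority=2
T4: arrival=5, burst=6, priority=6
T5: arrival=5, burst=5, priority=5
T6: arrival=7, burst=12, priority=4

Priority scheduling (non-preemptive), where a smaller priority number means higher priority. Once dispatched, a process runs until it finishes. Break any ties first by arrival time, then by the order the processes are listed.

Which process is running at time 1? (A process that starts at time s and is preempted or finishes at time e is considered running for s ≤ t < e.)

Schedule: | T1 0-10 | T3 10-21 | T2 21-29 | T6 29-41 | T5 41-46 | T4 46-52 |
Completion: T1=10  T2=29  T3=21  T4=52  T5=46  T6=41
Turnaround (C−A): T1=10  T2=29  T3=18  T4=47  T5=41  T6=34

T1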